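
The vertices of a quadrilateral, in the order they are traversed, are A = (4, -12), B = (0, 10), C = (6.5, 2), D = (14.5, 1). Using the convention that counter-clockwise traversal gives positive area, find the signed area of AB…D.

-112.75

Cross-terms: 40, -65, -22.5, -178  ⇒  Σ = -225.5
Signed area = Σ/2 = -112.75 (negative ⇒ clockwise traversal).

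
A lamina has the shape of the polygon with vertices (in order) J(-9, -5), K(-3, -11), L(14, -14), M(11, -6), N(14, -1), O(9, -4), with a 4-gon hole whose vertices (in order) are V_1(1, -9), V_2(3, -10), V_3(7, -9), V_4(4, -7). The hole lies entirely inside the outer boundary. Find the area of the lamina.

Outer boundary:
J→K: (-9)(-11) − (-3)(-5) = 84
K→L: (-3)(-14) − (14)(-11) = 196
L→M: (14)(-6) − (11)(-14) = 70
M→N: (11)(-1) − (14)(-6) = 73
N→O: (14)(-4) − (9)(-1) = -47
O→J: (9)(-5) − (-9)(-4) = -81
Σ = 295
Area = |Σ|/2 = 147.5.
Hole:
Apply the shoelace (surveyor's) formula: 2A = Σ (x_i·y_{i+1} − x_{i+1}·y_i), indices taken mod 4.
Σ = (17) + (43) + (-13) + (-29) = 18
Area = |Σ|/2 = 9.
Net area = 147.5 − 9 = 138.5.

138.5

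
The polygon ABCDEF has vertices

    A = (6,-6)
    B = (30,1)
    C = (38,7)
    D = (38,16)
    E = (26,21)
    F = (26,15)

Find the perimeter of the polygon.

92

|AB| = √((24)² + (7)²) = √625 = 25
|BC| = √((8)² + (6)²) = √100 = 10
|CD| = √((0)² + (9)²) = √81 = 9
|DE| = √((-12)² + (5)²) = √169 = 13
|EF| = √((0)² + (-6)²) = √36 = 6
|FA| = √((-20)² + (-21)²) = √841 = 29
Perimeter = 25 + 10 + 9 + 13 + 6 + 29 = 92.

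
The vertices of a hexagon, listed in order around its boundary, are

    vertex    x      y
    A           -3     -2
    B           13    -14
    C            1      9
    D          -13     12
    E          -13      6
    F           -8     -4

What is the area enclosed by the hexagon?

255

Apply the surveyor's formula: 2A = Σ (x_i·y_{i+1} − x_{i+1}·y_i), indices taken mod 6.
Σ = (68) + (131) + (129) + (78) + (100) + (4) = 510
Area = |Σ|/2 = 255.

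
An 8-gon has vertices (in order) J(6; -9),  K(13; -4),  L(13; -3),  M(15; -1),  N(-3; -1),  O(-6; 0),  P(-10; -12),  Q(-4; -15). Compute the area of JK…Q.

Apply the surveyor's formula: 2A = Σ (x_i·y_{i+1} − x_{i+1}·y_i), indices taken mod 8.
Σ = (93) + (13) + (32) + (-18) + (-6) + (72) + (102) + (126) = 414
Area = |Σ|/2 = 207.

207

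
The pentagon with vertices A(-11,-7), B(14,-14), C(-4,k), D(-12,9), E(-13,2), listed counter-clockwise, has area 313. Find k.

The doubled signed area Σ (x_i y_{i+1} − x_{i+1} y_i) is linear in k.
With k=0 it equals 366; the coefficient of k is 26 (from the two edges through C).
So 26·k + 366 = 2·313 = 626 ⇒ k = 10.

10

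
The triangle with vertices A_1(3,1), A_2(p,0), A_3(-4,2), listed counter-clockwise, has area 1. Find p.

12

The doubled signed area Σ (x_i y_{i+1} − x_{i+1} y_i) is linear in p.
With p=0 it equals -10; the coefficient of p is 1 (from the two edges through A_2).
So 1·p + -10 = 2·1 = 2 ⇒ p = 12.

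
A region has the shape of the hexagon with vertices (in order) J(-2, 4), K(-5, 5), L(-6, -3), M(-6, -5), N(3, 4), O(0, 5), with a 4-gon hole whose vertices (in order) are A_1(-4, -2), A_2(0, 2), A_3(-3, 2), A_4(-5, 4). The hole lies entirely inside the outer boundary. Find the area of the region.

30.5

Outer boundary:
Apply the shoelace (surveyor's) formula: 2A = Σ (x_i·y_{i+1} − x_{i+1}·y_i), indices taken mod 6.
Cross-terms: 10, 45, 12, -9, 15, 10  ⇒  Σ = 83
Area = |Σ|/2 = 41.5.
Hole:
Σ = (-8) + (6) + (-2) + (26) = 22
Area = |Σ|/2 = 11.
Net area = 41.5 − 11 = 30.5.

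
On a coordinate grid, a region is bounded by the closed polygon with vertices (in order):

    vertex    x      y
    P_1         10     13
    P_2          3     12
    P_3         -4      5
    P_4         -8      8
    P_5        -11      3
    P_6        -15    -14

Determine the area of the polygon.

180

Apply the surveyor's formula: 2A = Σ (x_i·y_{i+1} − x_{i+1}·y_i), indices taken mod 6.
Σ = (81) + (63) + (8) + (64) + (199) + (-55) = 360
Area = |Σ|/2 = 180.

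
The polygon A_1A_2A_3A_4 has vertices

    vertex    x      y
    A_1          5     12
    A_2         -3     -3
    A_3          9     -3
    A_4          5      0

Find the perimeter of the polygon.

|A_1A_2| = √((-8)² + (-15)²) = √289 = 17
|A_2A_3| = √((12)² + (0)²) = √144 = 12
|A_3A_4| = √((-4)² + (3)²) = √25 = 5
|A_4A_1| = √((0)² + (12)²) = √144 = 12
Perimeter = 17 + 12 + 5 + 12 = 46.

46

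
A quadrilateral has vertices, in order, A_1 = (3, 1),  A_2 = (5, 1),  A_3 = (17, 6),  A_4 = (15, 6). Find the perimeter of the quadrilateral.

30

|A_1A_2| = √((2)² + (0)²) = √4 = 2
|A_2A_3| = √((12)² + (5)²) = √169 = 13
|A_3A_4| = √((-2)² + (0)²) = √4 = 2
|A_4A_1| = √((-12)² + (-5)²) = √169 = 13
Perimeter = 2 + 13 + 2 + 13 = 30.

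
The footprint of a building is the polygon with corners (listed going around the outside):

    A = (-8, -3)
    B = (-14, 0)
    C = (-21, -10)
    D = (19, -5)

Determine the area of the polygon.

A→B: (-8)(0) − (-14)(-3) = -42
B→C: (-14)(-10) − (-21)(0) = 140
C→D: (-21)(-5) − (19)(-10) = 295
D→A: (19)(-3) − (-8)(-5) = -97
Σ = 296
Area = |Σ|/2 = 148.

148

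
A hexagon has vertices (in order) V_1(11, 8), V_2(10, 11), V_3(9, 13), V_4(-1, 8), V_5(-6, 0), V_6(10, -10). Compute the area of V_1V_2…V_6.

Apply the surveyor's formula: 2A = Σ (x_i·y_{i+1} − x_{i+1}·y_i), indices taken mod 6.
Σ = (41) + (31) + (85) + (48) + (60) + (190) = 455
Area = |Σ|/2 = 227.5.

227.5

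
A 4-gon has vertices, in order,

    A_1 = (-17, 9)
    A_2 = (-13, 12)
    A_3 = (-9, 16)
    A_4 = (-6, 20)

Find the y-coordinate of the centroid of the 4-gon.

Apply the surveyor's formula. First the cross-terms c_i = x_i·y_{i+1} − x_{i+1}·y_i:
  -87, -100, -84, 286  ⇒  2A = 15, A = 7.5.
Then Σ (y_i + y_{i+1})·c_i = 643, so ȳ = 643 / (6·7.5) = 643/45.

643/45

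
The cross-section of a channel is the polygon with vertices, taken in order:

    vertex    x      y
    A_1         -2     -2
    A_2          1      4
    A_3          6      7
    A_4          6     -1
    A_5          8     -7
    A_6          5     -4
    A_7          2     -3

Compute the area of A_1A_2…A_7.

59.5

Apply Gauss's area formula: 2A = Σ (x_i·y_{i+1} − x_{i+1}·y_i), indices taken mod 7.
A_1→A_2: (-2)(4) − (1)(-2) = -6
A_2→A_3: (1)(7) − (6)(4) = -17
A_3→A_4: (6)(-1) − (6)(7) = -48
A_4→A_5: (6)(-7) − (8)(-1) = -34
A_5→A_6: (8)(-4) − (5)(-7) = 3
A_6→A_7: (5)(-3) − (2)(-4) = -7
A_7→A_1: (2)(-2) − (-2)(-3) = -10
Σ = -119
Area = |Σ|/2 = 59.5.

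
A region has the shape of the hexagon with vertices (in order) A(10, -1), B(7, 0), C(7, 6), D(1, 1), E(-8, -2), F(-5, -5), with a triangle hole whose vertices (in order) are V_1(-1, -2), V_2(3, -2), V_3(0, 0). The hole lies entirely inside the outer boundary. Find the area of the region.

Outer boundary:
Cross-terms: 7, 42, 1, 6, 30, 55  ⇒  Σ = 141
Area = |Σ|/2 = 70.5.
Hole:
Apply the surveyor's formula: 2A = Σ (x_i·y_{i+1} − x_{i+1}·y_i), indices taken mod 3.
Σ = (8) + (0) + (0) = 8
Area = |Σ|/2 = 4.
Net area = 70.5 − 4 = 66.5.

66.5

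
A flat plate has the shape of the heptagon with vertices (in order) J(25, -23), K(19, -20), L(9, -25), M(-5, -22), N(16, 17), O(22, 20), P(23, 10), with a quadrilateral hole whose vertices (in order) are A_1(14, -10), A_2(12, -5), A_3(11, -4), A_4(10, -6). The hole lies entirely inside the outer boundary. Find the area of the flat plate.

Outer boundary:
Apply Gauss's area formula: 2A = Σ (x_i·y_{i+1} − x_{i+1}·y_i), indices taken mod 7.
Σ = (-63) + (-295) + (-323) + (267) + (-54) + (-240) + (-779) = -1487
Area = |Σ|/2 = 743.5.
Hole:
Apply Gauss's area formula: 2A = Σ (x_i·y_{i+1} − x_{i+1}·y_i), indices taken mod 4.
A_1→A_2: (14)(-5) − (12)(-10) = 50
A_2→A_3: (12)(-4) − (11)(-5) = 7
A_3→A_4: (11)(-6) − (10)(-4) = -26
A_4→A_1: (10)(-10) − (14)(-6) = -16
Σ = 15
Area = |Σ|/2 = 7.5.
Net area = 743.5 − 7.5 = 736.

736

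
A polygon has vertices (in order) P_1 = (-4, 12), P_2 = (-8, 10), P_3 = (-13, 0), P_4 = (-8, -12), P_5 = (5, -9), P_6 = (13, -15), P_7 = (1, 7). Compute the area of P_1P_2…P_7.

331

Apply the shoelace formula: 2A = Σ (x_i·y_{i+1} − x_{i+1}·y_i), indices taken mod 7.
Σ = (56) + (130) + (156) + (132) + (42) + (106) + (40) = 662
Area = |Σ|/2 = 331.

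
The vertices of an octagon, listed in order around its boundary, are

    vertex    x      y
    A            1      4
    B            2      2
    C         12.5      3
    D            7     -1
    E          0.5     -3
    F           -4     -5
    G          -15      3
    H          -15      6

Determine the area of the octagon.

145.75

Cross-terms: -6, -19, -33.5, -20.5, -14.5, -87, -45, -66  ⇒  Σ = -291.5
Area = |Σ|/2 = 145.75.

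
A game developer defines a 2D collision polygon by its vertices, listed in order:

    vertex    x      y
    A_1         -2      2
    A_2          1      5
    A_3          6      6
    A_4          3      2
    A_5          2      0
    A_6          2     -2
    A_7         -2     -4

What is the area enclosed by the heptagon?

37

Cross-terms: -12, -24, -6, -4, -4, -12, -12  ⇒  Σ = -74
Area = |Σ|/2 = 37.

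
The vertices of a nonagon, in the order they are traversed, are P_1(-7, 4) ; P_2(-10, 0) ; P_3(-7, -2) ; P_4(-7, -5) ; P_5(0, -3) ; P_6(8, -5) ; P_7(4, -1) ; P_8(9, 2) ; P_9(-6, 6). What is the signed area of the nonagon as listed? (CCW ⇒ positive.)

Cross-terms: 40, 20, 21, 21, 24, 12, 17, 66, 18  ⇒  Σ = 239
Signed area = Σ/2 = 119.5 (positive ⇒ counter-clockwise traversal).

119.5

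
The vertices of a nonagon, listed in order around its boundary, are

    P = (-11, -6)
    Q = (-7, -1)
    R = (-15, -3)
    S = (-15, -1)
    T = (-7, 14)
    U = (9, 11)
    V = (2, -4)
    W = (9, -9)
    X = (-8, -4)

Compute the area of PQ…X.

Cross-terms: -31, 6, -30, -217, -203, -58, 18, -108, 4  ⇒  Σ = -619
Area = |Σ|/2 = 309.5.

309.5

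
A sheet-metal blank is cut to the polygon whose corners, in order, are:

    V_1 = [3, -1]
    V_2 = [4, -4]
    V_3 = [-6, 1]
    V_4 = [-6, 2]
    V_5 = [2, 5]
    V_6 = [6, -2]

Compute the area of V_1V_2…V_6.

Cross-terms: -8, -20, -6, -34, -34, 0  ⇒  Σ = -102
Area = |Σ|/2 = 51.

51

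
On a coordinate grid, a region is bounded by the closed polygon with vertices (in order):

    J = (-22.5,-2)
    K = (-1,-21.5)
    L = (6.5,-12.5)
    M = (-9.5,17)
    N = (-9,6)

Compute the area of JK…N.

Cross-terms: 481.75, 152.25, -8.25, 96, 153  ⇒  Σ = 874.75
Area = |Σ|/2 = 437.375.

437.375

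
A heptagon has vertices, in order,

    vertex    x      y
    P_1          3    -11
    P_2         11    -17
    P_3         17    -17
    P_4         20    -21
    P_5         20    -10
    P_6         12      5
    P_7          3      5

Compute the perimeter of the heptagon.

74

|P_1P_2| = √((8)² + (-6)²) = √100 = 10
|P_2P_3| = √((6)² + (0)²) = √36 = 6
|P_3P_4| = √((3)² + (-4)²) = √25 = 5
|P_4P_5| = √((0)² + (11)²) = √121 = 11
|P_5P_6| = √((-8)² + (15)²) = √289 = 17
|P_6P_7| = √((-9)² + (0)²) = √81 = 9
|P_7P_1| = √((0)² + (-16)²) = √256 = 16
Perimeter = 10 + 6 + 5 + 11 + 17 + 9 + 16 = 74.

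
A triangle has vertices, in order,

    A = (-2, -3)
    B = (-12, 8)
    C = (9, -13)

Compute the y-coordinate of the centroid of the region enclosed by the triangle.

-8/3

Apply the shoelace formula. First the cross-terms c_i = x_i·y_{i+1} − x_{i+1}·y_i:
  -52, 84, -53  ⇒  2A = -21, A = -10.5.
Then Σ (y_i + y_{i+1})·c_i = 168, so ȳ = 168 / (6·(-10.5)) = -8/3.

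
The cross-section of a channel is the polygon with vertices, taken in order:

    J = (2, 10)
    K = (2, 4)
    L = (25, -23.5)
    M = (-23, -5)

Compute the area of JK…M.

522.25

Apply the shoelace (surveyor's) formula: 2A = Σ (x_i·y_{i+1} − x_{i+1}·y_i), indices taken mod 4.
Σ = (-12) + (-147) + (-665.5) + (-220) = -1044.5
Area = |Σ|/2 = 522.25.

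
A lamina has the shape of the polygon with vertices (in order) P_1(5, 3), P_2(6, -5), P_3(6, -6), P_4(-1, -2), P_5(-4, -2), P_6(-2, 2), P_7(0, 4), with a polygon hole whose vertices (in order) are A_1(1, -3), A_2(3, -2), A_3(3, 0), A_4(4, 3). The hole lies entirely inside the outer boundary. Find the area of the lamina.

Outer boundary:
Apply the surveyor's formula: 2A = Σ (x_i·y_{i+1} − x_{i+1}·y_i), indices taken mod 7.
Cross-terms: -43, -6, -18, -6, -12, -8, -20  ⇒  Σ = -113
Area = |Σ|/2 = 56.5.
Hole:
Σ = (7) + (6) + (9) + (-15) = 7
Area = |Σ|/2 = 3.5.
Net area = 56.5 − 3.5 = 53.

53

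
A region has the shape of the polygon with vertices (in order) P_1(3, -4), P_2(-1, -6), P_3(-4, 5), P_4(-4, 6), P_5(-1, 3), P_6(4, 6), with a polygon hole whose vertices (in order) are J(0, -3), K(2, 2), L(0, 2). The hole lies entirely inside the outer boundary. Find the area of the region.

51.5

Outer boundary:
Σ = (-22) + (-29) + (-4) + (-6) + (-18) + (-34) = -113
Area = |Σ|/2 = 56.5.
Hole:
Apply Gauss's area formula: 2A = Σ (x_i·y_{i+1} − x_{i+1}·y_i), indices taken mod 3.
J→K: (0)(2) − (2)(-3) = 6
K→L: (2)(2) − (0)(2) = 4
L→J: (0)(-3) − (0)(2) = 0
Σ = 10
Area = |Σ|/2 = 5.
Net area = 56.5 − 5 = 51.5.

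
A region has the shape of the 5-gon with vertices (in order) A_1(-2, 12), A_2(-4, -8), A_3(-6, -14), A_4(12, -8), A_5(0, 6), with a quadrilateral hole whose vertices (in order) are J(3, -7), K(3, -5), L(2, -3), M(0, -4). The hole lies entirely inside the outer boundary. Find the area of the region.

Outer boundary:
Apply Gauss's area formula: 2A = Σ (x_i·y_{i+1} − x_{i+1}·y_i), indices taken mod 5.
A_1→A_2: (-2)(-8) − (-4)(12) = 64
A_2→A_3: (-4)(-14) − (-6)(-8) = 8
A_3→A_4: (-6)(-8) − (12)(-14) = 216
A_4→A_5: (12)(6) − (0)(-8) = 72
A_5→A_1: (0)(12) − (-2)(6) = 12
Σ = 372
Area = |Σ|/2 = 186.
Hole:
Apply the shoelace formula: 2A = Σ (x_i·y_{i+1} − x_{i+1}·y_i), indices taken mod 4.
J→K: (3)(-5) − (3)(-7) = 6
K→L: (3)(-3) − (2)(-5) = 1
L→M: (2)(-4) − (0)(-3) = -8
M→J: (0)(-7) − (3)(-4) = 12
Σ = 11
Area = |Σ|/2 = 5.5.
Net area = 186 − 5.5 = 180.5.

180.5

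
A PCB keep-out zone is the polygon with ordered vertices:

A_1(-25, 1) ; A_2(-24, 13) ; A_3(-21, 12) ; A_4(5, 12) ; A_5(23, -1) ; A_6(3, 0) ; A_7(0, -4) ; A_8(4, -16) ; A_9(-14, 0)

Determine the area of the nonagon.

Apply Gauss's area formula: 2A = Σ (x_i·y_{i+1} − x_{i+1}·y_i), indices taken mod 9.
Σ = (-301) + (-15) + (-312) + (-281) + (3) + (-12) + (16) + (-224) + (-14) = -1140
Area = |Σ|/2 = 570.

570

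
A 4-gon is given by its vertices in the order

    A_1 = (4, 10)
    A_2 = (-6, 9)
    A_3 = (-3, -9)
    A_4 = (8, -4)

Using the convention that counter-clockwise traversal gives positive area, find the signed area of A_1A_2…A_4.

178.5

Apply Gauss's area formula: 2A = Σ (x_i·y_{i+1} − x_{i+1}·y_i), indices taken mod 4.
A_1→A_2: (4)(9) − (-6)(10) = 96
A_2→A_3: (-6)(-9) − (-3)(9) = 81
A_3→A_4: (-3)(-4) − (8)(-9) = 84
A_4→A_1: (8)(10) − (4)(-4) = 96
Σ = 357
Signed area = Σ/2 = 178.5 (positive ⇒ counter-clockwise traversal).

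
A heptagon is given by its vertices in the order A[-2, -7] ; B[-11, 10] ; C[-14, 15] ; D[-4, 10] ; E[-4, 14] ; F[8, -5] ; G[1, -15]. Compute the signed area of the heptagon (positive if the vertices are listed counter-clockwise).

-231

Apply the shoelace formula: 2A = Σ (x_i·y_{i+1} − x_{i+1}·y_i), indices taken mod 7.
Σ = (-97) + (-25) + (-80) + (-16) + (-92) + (-115) + (-37) = -462
Signed area = Σ/2 = -231 (negative ⇒ clockwise traversal).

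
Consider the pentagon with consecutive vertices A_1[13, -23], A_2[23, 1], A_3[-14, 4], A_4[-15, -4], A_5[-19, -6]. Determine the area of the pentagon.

646.5

Apply the shoelace formula: 2A = Σ (x_i·y_{i+1} − x_{i+1}·y_i), indices taken mod 5.
Cross-terms: 542, 106, 116, 14, 515  ⇒  Σ = 1293
Area = |Σ|/2 = 646.5.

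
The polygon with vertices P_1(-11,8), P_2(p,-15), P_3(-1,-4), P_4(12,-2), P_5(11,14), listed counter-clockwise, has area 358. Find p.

The doubled signed area Σ (x_i y_{i+1} − x_{i+1} y_i) is linear in p.
With p=0 it equals 632; the coefficient of p is -12 (from the two edges through P_2).
So -12·p + 632 = 2·358 = 716 ⇒ p = -7.

-7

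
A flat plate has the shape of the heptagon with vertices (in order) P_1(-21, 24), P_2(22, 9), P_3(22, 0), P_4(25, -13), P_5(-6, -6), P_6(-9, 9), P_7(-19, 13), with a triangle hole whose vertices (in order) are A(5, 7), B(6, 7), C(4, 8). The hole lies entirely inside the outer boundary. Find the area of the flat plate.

Outer boundary:
Apply Gauss's area formula: 2A = Σ (x_i·y_{i+1} − x_{i+1}·y_i), indices taken mod 7.
P_1→P_2: (-21)(9) − (22)(24) = -717
P_2→P_3: (22)(0) − (22)(9) = -198
P_3→P_4: (22)(-13) − (25)(0) = -286
P_4→P_5: (25)(-6) − (-6)(-13) = -228
P_5→P_6: (-6)(9) − (-9)(-6) = -108
P_6→P_7: (-9)(13) − (-19)(9) = 54
P_7→P_1: (-19)(24) − (-21)(13) = -183
Σ = -1666
Area = |Σ|/2 = 833.
Hole:
Apply the shoelace formula: 2A = Σ (x_i·y_{i+1} − x_{i+1}·y_i), indices taken mod 3.
A→B: (5)(7) − (6)(7) = -7
B→C: (6)(8) − (4)(7) = 20
C→A: (4)(7) − (5)(8) = -12
Σ = 1
Area = |Σ|/2 = 0.5.
Net area = 833 − 0.5 = 832.5.

832.5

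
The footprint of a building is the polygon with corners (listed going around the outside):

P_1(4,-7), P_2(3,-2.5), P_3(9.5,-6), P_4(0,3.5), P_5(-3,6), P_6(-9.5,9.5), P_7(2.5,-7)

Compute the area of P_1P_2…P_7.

Cross-terms: 11, 5.75, 33.25, 10.5, 28.5, 42.75, 10.5  ⇒  Σ = 142.25
Area = |Σ|/2 = 71.125.

71.125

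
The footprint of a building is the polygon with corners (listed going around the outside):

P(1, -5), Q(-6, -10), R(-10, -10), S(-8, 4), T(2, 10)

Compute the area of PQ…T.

Apply the shoelace formula: 2A = Σ (x_i·y_{i+1} − x_{i+1}·y_i), indices taken mod 5.
P→Q: (1)(-10) − (-6)(-5) = -40
Q→R: (-6)(-10) − (-10)(-10) = -40
R→S: (-10)(4) − (-8)(-10) = -120
S→T: (-8)(10) − (2)(4) = -88
T→P: (2)(-5) − (1)(10) = -20
Σ = -308
Area = |Σ|/2 = 154.

154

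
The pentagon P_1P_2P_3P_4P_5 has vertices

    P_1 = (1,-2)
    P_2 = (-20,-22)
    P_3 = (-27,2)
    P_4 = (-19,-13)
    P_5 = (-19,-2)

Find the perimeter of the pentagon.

102

|P_1P_2| = √((-21)² + (-20)²) = √841 = 29
|P_2P_3| = √((-7)² + (24)²) = √625 = 25
|P_3P_4| = √((8)² + (-15)²) = √289 = 17
|P_4P_5| = √((0)² + (11)²) = √121 = 11
|P_5P_1| = √((20)² + (0)²) = √400 = 20
Perimeter = 29 + 25 + 17 + 11 + 20 = 102.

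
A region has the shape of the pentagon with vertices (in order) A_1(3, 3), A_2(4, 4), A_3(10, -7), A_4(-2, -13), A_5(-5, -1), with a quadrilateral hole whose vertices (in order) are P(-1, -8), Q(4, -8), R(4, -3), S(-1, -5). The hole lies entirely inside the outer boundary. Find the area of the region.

Outer boundary:
Apply the shoelace (surveyor's) formula: 2A = Σ (x_i·y_{i+1} − x_{i+1}·y_i), indices taken mod 5.
Σ = (0) + (-68) + (-144) + (-63) + (-12) = -287
Area = |Σ|/2 = 143.5.
Hole:
Cross-terms: 40, 20, -23, 3  ⇒  Σ = 40
Area = |Σ|/2 = 20.
Net area = 143.5 − 20 = 123.5.

123.5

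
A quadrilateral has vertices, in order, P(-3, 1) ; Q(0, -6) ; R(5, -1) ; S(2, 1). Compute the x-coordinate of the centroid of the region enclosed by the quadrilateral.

7/9

Apply Gauss's area formula. First the cross-terms c_i = x_i·y_{i+1} − x_{i+1}·y_i:
  18, 30, 7, 5  ⇒  2A = 60, A = 30.
Then Σ (x_i + x_{i+1})·c_i = 140, so x̄ = 140 / (6·30) = 7/9.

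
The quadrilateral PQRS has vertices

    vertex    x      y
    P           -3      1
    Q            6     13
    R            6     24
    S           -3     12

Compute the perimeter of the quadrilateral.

|PQ| = √((9)² + (12)²) = √225 = 15
|QR| = √((0)² + (11)²) = √121 = 11
|RS| = √((-9)² + (-12)²) = √225 = 15
|SP| = √((0)² + (-11)²) = √121 = 11
Perimeter = 15 + 11 + 15 + 11 = 52.

52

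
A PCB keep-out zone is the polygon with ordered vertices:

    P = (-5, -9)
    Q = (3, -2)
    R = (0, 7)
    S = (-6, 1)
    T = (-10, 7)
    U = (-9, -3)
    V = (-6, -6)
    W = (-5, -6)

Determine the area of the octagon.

Apply Gauss's area formula: 2A = Σ (x_i·y_{i+1} − x_{i+1}·y_i), indices taken mod 8.
P→Q: (-5)(-2) − (3)(-9) = 37
Q→R: (3)(7) − (0)(-2) = 21
R→S: (0)(1) − (-6)(7) = 42
S→T: (-6)(7) − (-10)(1) = -32
T→U: (-10)(-3) − (-9)(7) = 93
U→V: (-9)(-6) − (-6)(-3) = 36
V→W: (-6)(-6) − (-5)(-6) = 6
W→P: (-5)(-9) − (-5)(-6) = 15
Σ = 218
Area = |Σ|/2 = 109.

109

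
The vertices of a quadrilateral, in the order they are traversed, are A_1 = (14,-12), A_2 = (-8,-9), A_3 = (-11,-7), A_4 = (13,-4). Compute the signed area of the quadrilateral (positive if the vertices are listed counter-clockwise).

-115

Apply the shoelace (surveyor's) formula: 2A = Σ (x_i·y_{i+1} − x_{i+1}·y_i), indices taken mod 4.
Σ = (-222) + (-43) + (135) + (-100) = -230
Signed area = Σ/2 = -115 (negative ⇒ clockwise traversal).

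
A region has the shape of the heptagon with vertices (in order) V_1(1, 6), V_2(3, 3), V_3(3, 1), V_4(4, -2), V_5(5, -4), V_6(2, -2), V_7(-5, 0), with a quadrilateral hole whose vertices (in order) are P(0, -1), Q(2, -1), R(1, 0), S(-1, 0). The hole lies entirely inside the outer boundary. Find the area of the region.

37.5

Outer boundary:
Σ = (-15) + (-6) + (-10) + (-6) + (-2) + (-10) + (-30) = -79
Area = |Σ|/2 = 39.5.
Hole:
Apply Gauss's area formula: 2A = Σ (x_i·y_{i+1} − x_{i+1}·y_i), indices taken mod 4.
P→Q: (0)(-1) − (2)(-1) = 2
Q→R: (2)(0) − (1)(-1) = 1
R→S: (1)(0) − (-1)(0) = 0
S→P: (-1)(-1) − (0)(0) = 1
Σ = 4
Area = |Σ|/2 = 2.
Net area = 39.5 − 2 = 37.5.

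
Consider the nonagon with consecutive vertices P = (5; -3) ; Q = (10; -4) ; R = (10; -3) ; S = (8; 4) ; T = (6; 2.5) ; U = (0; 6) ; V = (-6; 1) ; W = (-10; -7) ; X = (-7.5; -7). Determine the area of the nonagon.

139.5

P→Q: (5)(-4) − (10)(-3) = 10
Q→R: (10)(-3) − (10)(-4) = 10
R→S: (10)(4) − (8)(-3) = 64
S→T: (8)(2.5) − (6)(4) = -4
T→U: (6)(6) − (0)(2.5) = 36
U→V: (0)(1) − (-6)(6) = 36
V→W: (-6)(-7) − (-10)(1) = 52
W→X: (-10)(-7) − (-7.5)(-7) = 17.5
X→P: (-7.5)(-3) − (5)(-7) = 57.5
Σ = 279
Area = |Σ|/2 = 139.5.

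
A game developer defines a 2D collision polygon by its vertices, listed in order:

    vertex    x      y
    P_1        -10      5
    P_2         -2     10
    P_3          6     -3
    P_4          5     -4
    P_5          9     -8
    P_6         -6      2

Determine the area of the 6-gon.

98.5

Apply the shoelace formula: 2A = Σ (x_i·y_{i+1} − x_{i+1}·y_i), indices taken mod 6.
Σ = (-90) + (-54) + (-9) + (-4) + (-30) + (-10) = -197
Area = |Σ|/2 = 98.5.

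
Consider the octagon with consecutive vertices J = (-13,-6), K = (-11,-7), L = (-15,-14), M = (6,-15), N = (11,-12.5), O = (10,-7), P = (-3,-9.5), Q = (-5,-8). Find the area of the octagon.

153.75

Apply the shoelace formula: 2A = Σ (x_i·y_{i+1} − x_{i+1}·y_i), indices taken mod 8.
Σ = (25) + (49) + (309) + (90) + (48) + (-116) + (-23.5) + (-74) = 307.5
Area = |Σ|/2 = 153.75.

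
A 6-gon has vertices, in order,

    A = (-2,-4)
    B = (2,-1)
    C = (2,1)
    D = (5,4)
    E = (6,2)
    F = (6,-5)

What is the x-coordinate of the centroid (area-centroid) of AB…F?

Apply the shoelace (surveyor's) formula. First the cross-terms c_i = x_i·y_{i+1} − x_{i+1}·y_i:
  10, 4, 3, -14, -42, -34  ⇒  2A = -73, A = -36.5.
Then Σ (x_i + x_{i+1})·c_i = -757, so x̄ = -757 / (6·(-36.5)) = 757/219.

757/219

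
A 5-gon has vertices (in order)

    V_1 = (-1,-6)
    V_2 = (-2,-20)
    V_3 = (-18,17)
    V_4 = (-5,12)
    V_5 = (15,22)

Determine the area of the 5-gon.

437.5

Apply the shoelace (surveyor's) formula: 2A = Σ (x_i·y_{i+1} − x_{i+1}·y_i), indices taken mod 5.
Cross-terms: 8, -394, -131, -290, -68  ⇒  Σ = -875
Area = |Σ|/2 = 437.5.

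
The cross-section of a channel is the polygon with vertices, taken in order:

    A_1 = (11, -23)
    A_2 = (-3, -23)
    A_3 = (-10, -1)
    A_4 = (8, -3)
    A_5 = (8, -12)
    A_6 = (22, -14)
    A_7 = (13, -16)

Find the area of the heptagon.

Apply the shoelace (surveyor's) formula: 2A = Σ (x_i·y_{i+1} − x_{i+1}·y_i), indices taken mod 7.
Cross-terms: -322, -227, 38, -72, 152, -170, -123  ⇒  Σ = -724
Area = |Σ|/2 = 362.

362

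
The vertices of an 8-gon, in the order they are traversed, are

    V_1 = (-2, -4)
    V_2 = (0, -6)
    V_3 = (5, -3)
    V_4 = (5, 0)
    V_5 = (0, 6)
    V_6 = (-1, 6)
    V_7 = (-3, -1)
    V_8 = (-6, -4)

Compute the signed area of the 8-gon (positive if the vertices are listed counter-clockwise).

Cross-terms: 12, 30, 15, 30, 6, 19, 6, 16  ⇒  Σ = 134
Signed area = Σ/2 = 67 (positive ⇒ counter-clockwise traversal).

67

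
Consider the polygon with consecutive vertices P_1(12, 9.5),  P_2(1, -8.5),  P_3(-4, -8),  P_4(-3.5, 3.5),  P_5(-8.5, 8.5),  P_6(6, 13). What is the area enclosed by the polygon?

228

Cross-terms: -111.5, -42, -42, 0, -161.5, -99  ⇒  Σ = -456
Area = |Σ|/2 = 228.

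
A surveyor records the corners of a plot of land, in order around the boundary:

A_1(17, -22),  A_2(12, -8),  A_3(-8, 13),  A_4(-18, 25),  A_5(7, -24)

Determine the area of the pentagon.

382.5

Apply the surveyor's formula: 2A = Σ (x_i·y_{i+1} − x_{i+1}·y_i), indices taken mod 5.
A_1→A_2: (17)(-8) − (12)(-22) = 128
A_2→A_3: (12)(13) − (-8)(-8) = 92
A_3→A_4: (-8)(25) − (-18)(13) = 34
A_4→A_5: (-18)(-24) − (7)(25) = 257
A_5→A_1: (7)(-22) − (17)(-24) = 254
Σ = 765
Area = |Σ|/2 = 382.5.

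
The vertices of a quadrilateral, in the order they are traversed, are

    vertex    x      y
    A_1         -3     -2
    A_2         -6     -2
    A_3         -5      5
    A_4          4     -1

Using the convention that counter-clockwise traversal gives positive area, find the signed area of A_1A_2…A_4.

Apply the shoelace (surveyor's) formula: 2A = Σ (x_i·y_{i+1} − x_{i+1}·y_i), indices taken mod 4.
Cross-terms: -6, -40, -15, -11  ⇒  Σ = -72
Signed area = Σ/2 = -36 (negative ⇒ clockwise traversal).

-36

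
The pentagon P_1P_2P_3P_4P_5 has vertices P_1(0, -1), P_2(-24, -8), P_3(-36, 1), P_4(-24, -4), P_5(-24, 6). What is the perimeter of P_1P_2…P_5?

|P_1P_2| = √((-24)² + (-7)²) = √625 = 25
|P_2P_3| = √((-12)² + (9)²) = √225 = 15
|P_3P_4| = √((12)² + (-5)²) = √169 = 13
|P_4P_5| = √((0)² + (10)²) = √100 = 10
|P_5P_1| = √((24)² + (-7)²) = √625 = 25
Perimeter = 25 + 15 + 13 + 10 + 25 = 88.

88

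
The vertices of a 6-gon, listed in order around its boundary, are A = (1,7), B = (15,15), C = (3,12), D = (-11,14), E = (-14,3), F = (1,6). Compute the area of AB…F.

148

Apply the shoelace (surveyor's) formula: 2A = Σ (x_i·y_{i+1} − x_{i+1}·y_i), indices taken mod 6.
Σ = (-90) + (135) + (174) + (163) + (-87) + (1) = 296
Area = |Σ|/2 = 148.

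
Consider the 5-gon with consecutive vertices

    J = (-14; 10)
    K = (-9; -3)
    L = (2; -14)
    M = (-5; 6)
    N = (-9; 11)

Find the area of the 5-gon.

J→K: (-14)(-3) − (-9)(10) = 132
K→L: (-9)(-14) − (2)(-3) = 132
L→M: (2)(6) − (-5)(-14) = -58
M→N: (-5)(11) − (-9)(6) = -1
N→J: (-9)(10) − (-14)(11) = 64
Σ = 269
Area = |Σ|/2 = 134.5.

134.5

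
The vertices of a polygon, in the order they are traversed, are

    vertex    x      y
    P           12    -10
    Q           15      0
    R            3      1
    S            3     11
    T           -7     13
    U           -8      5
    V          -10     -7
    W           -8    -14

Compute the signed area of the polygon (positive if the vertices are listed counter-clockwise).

409

Σ = (150) + (15) + (30) + (116) + (69) + (106) + (84) + (248) = 818
Signed area = Σ/2 = 409 (positive ⇒ counter-clockwise traversal).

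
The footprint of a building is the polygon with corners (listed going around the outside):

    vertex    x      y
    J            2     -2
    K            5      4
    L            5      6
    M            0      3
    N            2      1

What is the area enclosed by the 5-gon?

15.5

Apply Gauss's area formula: 2A = Σ (x_i·y_{i+1} − x_{i+1}·y_i), indices taken mod 5.
Σ = (18) + (10) + (15) + (-6) + (-6) = 31
Area = |Σ|/2 = 15.5.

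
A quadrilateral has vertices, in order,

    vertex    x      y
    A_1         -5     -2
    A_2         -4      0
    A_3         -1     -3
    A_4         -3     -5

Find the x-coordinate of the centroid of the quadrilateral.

-60/19

Apply the shoelace (surveyor's) formula. First the cross-terms c_i = x_i·y_{i+1} − x_{i+1}·y_i:
  -8, 12, -4, -19  ⇒  2A = -19, A = -9.5.
Then Σ (x_i + x_{i+1})·c_i = 180, so x̄ = 180 / (6·(-9.5)) = -60/19.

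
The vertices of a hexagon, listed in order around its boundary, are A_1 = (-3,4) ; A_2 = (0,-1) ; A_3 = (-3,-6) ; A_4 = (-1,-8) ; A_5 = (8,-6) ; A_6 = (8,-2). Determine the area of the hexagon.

73

Σ = (3) + (-3) + (18) + (70) + (32) + (26) = 146
Area = |Σ|/2 = 73.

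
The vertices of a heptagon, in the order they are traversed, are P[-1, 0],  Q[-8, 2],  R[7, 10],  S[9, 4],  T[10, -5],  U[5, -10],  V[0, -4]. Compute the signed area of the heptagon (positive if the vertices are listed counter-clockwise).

Σ = (-2) + (-94) + (-62) + (-85) + (-75) + (-20) + (-4) = -342
Signed area = Σ/2 = -171 (negative ⇒ clockwise traversal).

-171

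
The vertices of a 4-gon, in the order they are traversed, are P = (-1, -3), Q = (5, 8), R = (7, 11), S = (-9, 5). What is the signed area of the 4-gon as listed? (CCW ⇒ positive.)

Apply the shoelace formula: 2A = Σ (x_i·y_{i+1} − x_{i+1}·y_i), indices taken mod 4.
Cross-terms: 7, -1, 134, 32  ⇒  Σ = 172
Signed area = Σ/2 = 86 (positive ⇒ counter-clockwise traversal).

86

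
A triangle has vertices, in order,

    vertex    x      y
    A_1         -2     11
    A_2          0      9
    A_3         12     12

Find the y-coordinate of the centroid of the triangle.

Apply Gauss's area formula. First the cross-terms c_i = x_i·y_{i+1} − x_{i+1}·y_i:
  -18, -108, 156  ⇒  2A = 30, A = 15.
Then Σ (y_i + y_{i+1})·c_i = 960, so ȳ = 960 / (6·15) = 32/3.

32/3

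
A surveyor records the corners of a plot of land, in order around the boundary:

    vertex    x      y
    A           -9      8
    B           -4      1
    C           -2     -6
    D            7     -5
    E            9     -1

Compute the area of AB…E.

101

Σ = (23) + (26) + (52) + (38) + (63) = 202
Area = |Σ|/2 = 101.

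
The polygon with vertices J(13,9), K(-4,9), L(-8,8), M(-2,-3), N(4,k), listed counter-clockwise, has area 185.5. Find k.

-6

The doubled signed area Σ (x_i y_{i+1} − x_{i+1} y_i) is linear in k.
With k=0 it equals 281; the coefficient of k is -15 (from the two edges through N).
So -15·k + 281 = 2·185.5 = 371 ⇒ k = -6.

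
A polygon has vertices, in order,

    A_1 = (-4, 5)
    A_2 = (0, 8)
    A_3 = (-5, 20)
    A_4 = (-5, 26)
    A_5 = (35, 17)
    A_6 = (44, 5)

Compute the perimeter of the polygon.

|A_1A_2| = √((4)² + (3)²) = √25 = 5
|A_2A_3| = √((-5)² + (12)²) = √169 = 13
|A_3A_4| = √((0)² + (6)²) = √36 = 6
|A_4A_5| = √((40)² + (-9)²) = √1681 = 41
|A_5A_6| = √((9)² + (-12)²) = √225 = 15
|A_6A_1| = √((-48)² + (0)²) = √2304 = 48
Perimeter = 5 + 13 + 6 + 41 + 15 + 48 = 128.

128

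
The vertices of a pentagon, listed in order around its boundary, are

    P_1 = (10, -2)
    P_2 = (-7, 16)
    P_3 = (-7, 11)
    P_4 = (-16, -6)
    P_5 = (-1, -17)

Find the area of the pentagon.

418.5

Apply the shoelace (surveyor's) formula: 2A = Σ (x_i·y_{i+1} − x_{i+1}·y_i), indices taken mod 5.
P_1→P_2: (10)(16) − (-7)(-2) = 146
P_2→P_3: (-7)(11) − (-7)(16) = 35
P_3→P_4: (-7)(-6) − (-16)(11) = 218
P_4→P_5: (-16)(-17) − (-1)(-6) = 266
P_5→P_1: (-1)(-2) − (10)(-17) = 172
Σ = 837
Area = |Σ|/2 = 418.5.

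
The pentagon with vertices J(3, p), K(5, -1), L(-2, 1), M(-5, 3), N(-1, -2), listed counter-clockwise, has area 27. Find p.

-6

Write out the shoelace sum; only the two edges meeting at J involve p:
2·Area = [((-1)·p − 3·(-2)) + (3·(-1) − 5·p)] + 15
       = -6·p + 18 = 54
⇒ p = -6.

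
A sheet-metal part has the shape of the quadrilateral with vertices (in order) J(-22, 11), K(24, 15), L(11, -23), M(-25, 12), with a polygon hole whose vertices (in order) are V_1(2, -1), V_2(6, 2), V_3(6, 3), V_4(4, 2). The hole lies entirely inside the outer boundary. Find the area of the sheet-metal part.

878.5

Outer boundary:
Apply the shoelace (surveyor's) formula: 2A = Σ (x_i·y_{i+1} − x_{i+1}·y_i), indices taken mod 4.
J→K: (-22)(15) − (24)(11) = -594
K→L: (24)(-23) − (11)(15) = -717
L→M: (11)(12) − (-25)(-23) = -443
M→J: (-25)(11) − (-22)(12) = -11
Σ = -1765
Area = |Σ|/2 = 882.5.
Hole:
Apply Gauss's area formula: 2A = Σ (x_i·y_{i+1} − x_{i+1}·y_i), indices taken mod 4.
Σ = (10) + (6) + (0) + (-8) = 8
Area = |Σ|/2 = 4.
Net area = 882.5 − 4 = 878.5.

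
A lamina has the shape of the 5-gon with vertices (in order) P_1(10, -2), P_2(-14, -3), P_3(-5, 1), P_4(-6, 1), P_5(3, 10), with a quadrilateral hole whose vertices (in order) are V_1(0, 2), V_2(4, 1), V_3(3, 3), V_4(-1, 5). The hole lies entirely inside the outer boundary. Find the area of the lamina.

Outer boundary:
Cross-terms: -58, -29, 1, -63, -106  ⇒  Σ = -255
Area = |Σ|/2 = 127.5.
Hole:
Apply the shoelace (surveyor's) formula: 2A = Σ (x_i·y_{i+1} − x_{i+1}·y_i), indices taken mod 4.
V_1→V_2: (0)(1) − (4)(2) = -8
V_2→V_3: (4)(3) − (3)(1) = 9
V_3→V_4: (3)(5) − (-1)(3) = 18
V_4→V_1: (-1)(2) − (0)(5) = -2
Σ = 17
Area = |Σ|/2 = 8.5.
Net area = 127.5 − 8.5 = 119.

119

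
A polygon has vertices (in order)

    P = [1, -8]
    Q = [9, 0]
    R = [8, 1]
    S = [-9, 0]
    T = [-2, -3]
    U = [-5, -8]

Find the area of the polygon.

Σ = (72) + (9) + (9) + (27) + (1) + (48) = 166
Area = |Σ|/2 = 83.

83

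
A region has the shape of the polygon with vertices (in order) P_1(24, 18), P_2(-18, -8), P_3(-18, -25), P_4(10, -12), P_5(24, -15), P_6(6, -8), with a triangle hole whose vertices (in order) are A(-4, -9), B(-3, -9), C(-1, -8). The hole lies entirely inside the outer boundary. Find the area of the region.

619.5

Outer boundary:
Σ = (132) + (306) + (466) + (138) + (-102) + (300) = 1240
Area = |Σ|/2 = 620.
Hole:
Σ = (9) + (15) + (-23) = 1
Area = |Σ|/2 = 0.5.
Net area = 620 − 0.5 = 619.5.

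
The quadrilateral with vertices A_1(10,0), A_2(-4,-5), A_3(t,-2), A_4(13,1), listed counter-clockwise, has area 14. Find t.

9

The doubled signed area Σ (x_i y_{i+1} − x_{i+1} y_i) is linear in t.
With t=0 it equals -26; the coefficient of t is 6 (from the two edges through A_3).
So 6·t + -26 = 2·14 = 28 ⇒ t = 9.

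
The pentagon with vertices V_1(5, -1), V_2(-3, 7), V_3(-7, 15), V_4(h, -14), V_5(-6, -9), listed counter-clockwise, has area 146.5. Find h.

-8

The doubled signed area Σ (x_i y_{i+1} − x_{i+1} y_i) is linear in h.
With h=0 it equals 101; the coefficient of h is -24 (from the two edges through V_4).
So -24·h + 101 = 2·146.5 = 293 ⇒ h = -8.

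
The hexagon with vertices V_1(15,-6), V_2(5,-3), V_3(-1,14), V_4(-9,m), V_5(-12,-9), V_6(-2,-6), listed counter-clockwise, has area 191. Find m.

-3

The doubled signed area Σ (x_i y_{i+1} − x_{i+1} y_i) is linear in m.
With m=0 it equals 415; the coefficient of m is 11 (from the two edges through V_4).
So 11·m + 415 = 2·191 = 382 ⇒ m = -3.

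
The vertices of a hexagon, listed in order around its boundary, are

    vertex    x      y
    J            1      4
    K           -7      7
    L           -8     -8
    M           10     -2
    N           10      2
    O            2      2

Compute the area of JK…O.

152.5

Apply Gauss's area formula: 2A = Σ (x_i·y_{i+1} − x_{i+1}·y_i), indices taken mod 6.
Σ = (35) + (112) + (96) + (40) + (16) + (6) = 305
Area = |Σ|/2 = 152.5.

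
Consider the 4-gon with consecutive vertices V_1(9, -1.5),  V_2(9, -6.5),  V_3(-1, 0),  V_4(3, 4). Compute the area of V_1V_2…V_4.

Apply the surveyor's formula: 2A = Σ (x_i·y_{i+1} − x_{i+1}·y_i), indices taken mod 4.
Cross-terms: -45, -6.5, -4, -40.5  ⇒  Σ = -96
Area = |Σ|/2 = 48.

48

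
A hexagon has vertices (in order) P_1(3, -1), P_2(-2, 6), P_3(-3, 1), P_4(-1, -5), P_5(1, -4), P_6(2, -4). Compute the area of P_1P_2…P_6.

35.5

Σ = (16) + (16) + (16) + (9) + (4) + (10) = 71
Area = |Σ|/2 = 35.5.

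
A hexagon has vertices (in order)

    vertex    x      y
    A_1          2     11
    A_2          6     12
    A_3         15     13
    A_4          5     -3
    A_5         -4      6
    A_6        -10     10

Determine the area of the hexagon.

173

Σ = (-42) + (-102) + (-110) + (18) + (20) + (-130) = -346
Area = |Σ|/2 = 173.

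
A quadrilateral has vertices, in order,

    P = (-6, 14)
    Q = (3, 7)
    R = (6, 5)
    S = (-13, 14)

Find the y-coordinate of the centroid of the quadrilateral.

Apply the shoelace (surveyor's) formula. First the cross-terms c_i = x_i·y_{i+1} − x_{i+1}·y_i:
  -84, -27, 149, -98  ⇒  2A = -60, A = -30.
Then Σ (y_i + y_{i+1})·c_i = -2001, so ȳ = -2001 / (6·(-30)) = 667/60.

667/60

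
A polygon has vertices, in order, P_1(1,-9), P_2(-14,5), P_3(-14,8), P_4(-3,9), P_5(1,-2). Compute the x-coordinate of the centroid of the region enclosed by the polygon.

-179/33

Apply the shoelace formula. First the cross-terms c_i = x_i·y_{i+1} − x_{i+1}·y_i:
  -121, -42, -102, -3, -7  ⇒  2A = -275, A = -137.5.
Then Σ (x_i + x_{i+1})·c_i = 4475, so x̄ = 4475 / (6·(-137.5)) = -179/33.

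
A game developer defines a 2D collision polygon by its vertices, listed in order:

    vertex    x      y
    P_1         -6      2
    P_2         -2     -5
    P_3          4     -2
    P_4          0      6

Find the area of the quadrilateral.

59

Σ = (34) + (24) + (24) + (36) = 118
Area = |Σ|/2 = 59.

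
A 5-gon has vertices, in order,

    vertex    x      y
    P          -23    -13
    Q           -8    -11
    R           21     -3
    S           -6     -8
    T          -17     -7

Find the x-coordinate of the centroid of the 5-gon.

-361/46

Apply the shoelace formula. First the cross-terms c_i = x_i·y_{i+1} − x_{i+1}·y_i:
  149, 255, -186, -94, 60  ⇒  2A = 184, A = 92.
Then Σ (x_i + x_{i+1})·c_i = -4332, so x̄ = -4332 / (6·92) = -361/46.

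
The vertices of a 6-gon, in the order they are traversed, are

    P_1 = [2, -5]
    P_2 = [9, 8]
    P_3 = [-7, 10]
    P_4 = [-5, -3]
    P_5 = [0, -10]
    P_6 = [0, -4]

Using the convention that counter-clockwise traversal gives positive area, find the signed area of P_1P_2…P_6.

Apply the surveyor's formula: 2A = Σ (x_i·y_{i+1} − x_{i+1}·y_i), indices taken mod 6.
Σ = (61) + (146) + (71) + (50) + (0) + (8) = 336
Signed area = Σ/2 = 168 (positive ⇒ counter-clockwise traversal).

168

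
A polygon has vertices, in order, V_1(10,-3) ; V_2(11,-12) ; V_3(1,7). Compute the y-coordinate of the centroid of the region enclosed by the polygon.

Apply the shoelace (surveyor's) formula. First the cross-terms c_i = x_i·y_{i+1} − x_{i+1}·y_i:
  -87, 89, -73  ⇒  2A = -71, A = -35.5.
Then Σ (y_i + y_{i+1})·c_i = 568, so ȳ = 568 / (6·(-35.5)) = -8/3.

-8/3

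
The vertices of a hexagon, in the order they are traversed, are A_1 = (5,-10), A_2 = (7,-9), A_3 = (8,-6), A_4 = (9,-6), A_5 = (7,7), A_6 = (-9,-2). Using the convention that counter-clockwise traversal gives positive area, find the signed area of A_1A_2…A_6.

157.5

Apply the shoelace (surveyor's) formula: 2A = Σ (x_i·y_{i+1} − x_{i+1}·y_i), indices taken mod 6.
Cross-terms: 25, 30, 6, 105, 49, 100  ⇒  Σ = 315
Signed area = Σ/2 = 157.5 (positive ⇒ counter-clockwise traversal).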